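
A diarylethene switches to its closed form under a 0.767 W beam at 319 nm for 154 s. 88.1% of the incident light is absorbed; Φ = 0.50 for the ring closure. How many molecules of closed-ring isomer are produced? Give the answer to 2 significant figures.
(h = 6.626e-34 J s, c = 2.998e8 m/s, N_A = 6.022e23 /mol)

Photon energy at 319 nm: hc/λ = (6.626e-34)(2.998e8)/(319e-9) = 6.227e-19 J.
Energy delivered: (0.767 W)(154 s) = 118.1 J.
Photons incident: 118.1 / 6.227e-19 = 1.897e20, i.e. 1.897e20/6.022e23 = 3.150e-4 mol.
Photons absorbed: 0.881 × 3.150e-4 = 2.775e-4 mol.
Product: Φ × n_abs = 0.50 × 2.775e-4 = 1.388e-4 mol.
As a count: 1.388e-4 × 6.022e23 = 8.4e19.

8.4e19 molecules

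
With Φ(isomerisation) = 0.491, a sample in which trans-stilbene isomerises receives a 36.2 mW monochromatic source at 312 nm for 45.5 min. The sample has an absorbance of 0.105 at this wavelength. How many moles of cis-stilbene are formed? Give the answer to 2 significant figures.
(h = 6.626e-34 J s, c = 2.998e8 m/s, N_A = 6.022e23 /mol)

2.7e-5 mol

Photon energy at 312 nm: hc/λ = (6.626e-34)(2.998e8)/(312e-9) = 6.367e-19 J.
Energy delivered: (36.2 mW)(2730 s) = 98.83 J.
Photons incident: 98.83 / 6.367e-19 = 1.552e20, i.e. 1.552e20/6.022e23 = 2.577e-4 mol.
Fraction absorbed: 1 − 10^(−0.105) = 0.2148.
Photons absorbed: 0.2148 × 2.577e-4 = 5.535e-5 mol.
Product: Φ × n_abs = 0.491 × 5.535e-5 = 2.718e-5 mol.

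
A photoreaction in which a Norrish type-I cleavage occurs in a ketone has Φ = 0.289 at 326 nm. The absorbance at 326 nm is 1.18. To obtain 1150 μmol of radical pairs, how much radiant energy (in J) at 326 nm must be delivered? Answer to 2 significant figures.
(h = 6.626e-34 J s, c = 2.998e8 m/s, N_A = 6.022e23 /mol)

Product: 1150 μmol = 0.00115 mol.
Photons that must be absorbed: 0.00115 / 0.289 = 0.003979 mol.
Fraction absorbed: 1 − 10^(−1.18) = 0.9339.
Incident photons needed: 0.003979 / 0.9339 = 0.004261 mol.
Photon energy: hc/λ = 6.093e-19 J; per mole, 3.669e5 J mol⁻¹.
Energy required: 0.004261 × 3.669e5 = 1600 J.

1600 J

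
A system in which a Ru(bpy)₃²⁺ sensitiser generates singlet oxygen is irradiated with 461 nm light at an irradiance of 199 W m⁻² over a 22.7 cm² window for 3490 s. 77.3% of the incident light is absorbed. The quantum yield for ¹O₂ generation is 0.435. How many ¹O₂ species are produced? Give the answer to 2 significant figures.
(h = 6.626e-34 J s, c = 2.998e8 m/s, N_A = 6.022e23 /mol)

Photon energy at 461 nm: hc/λ = (6.626e-34)(2.998e8)/(461e-9) = 4.309e-19 J.
Energy delivered: (199 W m⁻²)(22.7e-4 m²)(3490 s) = 1577 J.
Photons incident: 1577 / 4.309e-19 = 3.660e21, i.e. 3.660e21/6.022e23 = 0.006078 mol.
Photons absorbed: 0.773 × 0.006078 = 0.004698 mol.
Product: Φ × n_abs = 0.435 × 0.004698 = 0.002044 mol.
As a count: 0.002044 × 6.022e23 = 1.2e21.

1.2e21 species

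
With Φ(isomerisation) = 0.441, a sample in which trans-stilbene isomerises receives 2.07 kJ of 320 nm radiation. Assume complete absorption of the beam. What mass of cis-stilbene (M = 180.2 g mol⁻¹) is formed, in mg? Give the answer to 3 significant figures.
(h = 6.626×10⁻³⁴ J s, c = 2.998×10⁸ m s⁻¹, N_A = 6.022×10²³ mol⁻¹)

440 mg

Photon energy at 320 nm: hc/λ = (6.626×10⁻³⁴)(2.998×10⁸)/(320×10⁻⁹) = 6.208×10⁻¹⁹ J.
Incident energy: 2.07 kJ = 2070 J.
Photons incident: 2070 / 6.208×10⁻¹⁹ = 3.334×10²¹, i.e. 3.334×10²¹/6.022×10²³ = 0.005536 mol.
Product: Φ × n_abs = 0.441 × 0.005536 = 0.002441 mol.
Mass: 0.002441 × 180.2 = 0.4399 g = 440 mg.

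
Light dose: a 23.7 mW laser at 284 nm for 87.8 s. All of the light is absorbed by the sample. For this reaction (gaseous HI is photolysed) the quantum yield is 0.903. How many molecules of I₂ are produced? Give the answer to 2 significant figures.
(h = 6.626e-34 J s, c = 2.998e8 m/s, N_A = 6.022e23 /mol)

Photon energy at 284 nm: hc/λ = (6.626e-34)(2.998e8)/(284e-9) = 6.995e-19 J.
Energy delivered: (23.7 mW)(87.8 s) = 2.081 J.
Photons incident: 2.081 / 6.995e-19 = 2.975e18, i.e. 2.975e18/6.022e23 = 4.940e-6 mol.
Product: Φ × n_abs = 0.903 × 4.940e-6 = 4.461e-6 mol.
As a count: 4.461e-6 × 6.022e23 = 2.7e18.

2.7e18 molecules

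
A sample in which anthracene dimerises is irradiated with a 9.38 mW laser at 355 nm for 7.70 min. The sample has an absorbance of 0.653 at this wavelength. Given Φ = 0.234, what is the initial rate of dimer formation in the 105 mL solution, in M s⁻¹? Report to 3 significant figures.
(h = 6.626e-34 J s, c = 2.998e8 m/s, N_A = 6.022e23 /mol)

4.82e-8 M s⁻¹

Photon energy at 355 nm: hc/λ = (6.626e-34)(2.998e8)/(355e-9) = 5.596e-19 J.
Energy delivered: (9.38 mW)(462 s) = 4.334 J.
Photons incident: 4.334 / 5.596e-19 = 7.745e18, i.e. 7.745e18/6.022e23 = 1.286e-5 mol.
Fraction absorbed: 1 − 10^(−0.653) = 0.7777.
Photons absorbed: 0.7777 × 1.286e-5 = 1.000e-5 mol.
Product formed: 0.234 × 1.000e-5 = 2.340e-6 mol.
Rate: 2.340e-6 mol / (462 s × 0.105 L) = 4.82e-8 M s⁻¹.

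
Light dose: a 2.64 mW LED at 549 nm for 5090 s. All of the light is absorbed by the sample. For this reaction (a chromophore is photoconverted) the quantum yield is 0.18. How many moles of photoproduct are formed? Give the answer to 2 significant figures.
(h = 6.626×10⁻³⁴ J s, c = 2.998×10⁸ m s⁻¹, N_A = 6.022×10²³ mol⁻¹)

Photon energy at 549 nm: hc/λ = (6.626×10⁻³⁴)(2.998×10⁸)/(549×10⁻⁹) = 3.618×10⁻¹⁹ J.
Energy delivered: (2.64 mW)(5090 s) = 13.44 J.
Photons incident: 13.44 / 3.618×10⁻¹⁹ = 3.715×10¹⁹, i.e. 3.715×10¹⁹/6.022×10²³ = 6.169×10⁻⁵ mol.
Product: Φ × n_abs = 0.18 × 6.169×10⁻⁵ = 1.110×10⁻⁵ mol.

1.1×10⁻⁵ mol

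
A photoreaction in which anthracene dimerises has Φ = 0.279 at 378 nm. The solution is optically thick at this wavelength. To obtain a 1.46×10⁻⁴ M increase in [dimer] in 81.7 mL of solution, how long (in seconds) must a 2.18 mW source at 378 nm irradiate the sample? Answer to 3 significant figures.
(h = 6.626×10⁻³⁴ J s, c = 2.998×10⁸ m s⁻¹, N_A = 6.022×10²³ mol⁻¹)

t ≈ 6210 s

Product: (1.46×10⁻⁴ M)(0.0817 L) = 1.193×10⁻⁵ mol.
Photons that must be absorbed: 1.193×10⁻⁵ / 0.279 = 4.276×10⁻⁵ mol.
Photon energy: hc/λ = 5.255×10⁻¹⁹ J; per mole, 3.165×10⁵ J mol⁻¹.
Energy required: 4.276×10⁻⁵ × 3.165×10⁵ = 13.53 J.
Time: 13.53 J / 0.00218 W = 6210 s.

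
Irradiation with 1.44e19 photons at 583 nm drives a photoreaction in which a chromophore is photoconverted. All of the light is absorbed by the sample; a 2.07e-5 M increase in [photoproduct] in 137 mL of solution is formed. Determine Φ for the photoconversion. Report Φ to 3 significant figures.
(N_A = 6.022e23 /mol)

Φ = 0.119

Product: (2.07e-5 M)(0.137 L) = 2.836e-6 mol.
Moles of photons: 1.44e19 / 6.022e23 = 2.391e-5 mol.
Φ = 2.836e-6 mol / 2.391e-5 mol photons = 0.119.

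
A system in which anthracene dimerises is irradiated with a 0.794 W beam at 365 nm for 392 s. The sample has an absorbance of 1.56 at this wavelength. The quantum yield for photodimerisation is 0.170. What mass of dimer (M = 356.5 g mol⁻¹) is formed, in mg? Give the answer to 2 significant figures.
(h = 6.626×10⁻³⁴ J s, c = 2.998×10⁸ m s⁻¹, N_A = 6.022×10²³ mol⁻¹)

Photon energy at 365 nm: hc/λ = (6.626×10⁻³⁴)(2.998×10⁸)/(365×10⁻⁹) = 5.442×10⁻¹⁹ J.
Energy delivered: (0.794 W)(392 s) = 311.2 J.
Photons incident: 311.2 / 5.442×10⁻¹⁹ = 5.718×10²⁰, i.e. 5.718×10²⁰/6.022×10²³ = 9.495×10⁻⁴ mol.
Fraction absorbed: 1 − 10^(−1.56) = 0.9725.
Photons absorbed: 0.9725 × 9.495×10⁻⁴ = 9.234×10⁻⁴ mol.
Product: Φ × n_abs = 0.170 × 9.234×10⁻⁴ = 1.570×10⁻⁴ mol.
Mass: 1.570×10⁻⁴ × 356.5 = 0.05597 g = 56 mg.

56 mg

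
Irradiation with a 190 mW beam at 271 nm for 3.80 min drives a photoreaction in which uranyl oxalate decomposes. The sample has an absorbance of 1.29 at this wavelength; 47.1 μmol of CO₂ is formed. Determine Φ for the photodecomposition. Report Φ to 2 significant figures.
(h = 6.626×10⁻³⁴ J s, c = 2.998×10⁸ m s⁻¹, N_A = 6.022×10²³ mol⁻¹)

Product: 47.1 μmol = 4.71×10⁻⁵ mol.
Photon energy at 271 nm: hc/λ = (6.626×10⁻³⁴)(2.998×10⁸)/(271×10⁻⁹) = 7.330×10⁻¹⁹ J.
Energy delivered: (190 mW)(228 s) = 43.32 J.
Photons incident: 43.32 / 7.330×10⁻¹⁹ = 5.910×10¹⁹, i.e. 5.910×10¹⁹/6.022×10²³ = 9.814×10⁻⁵ mol.
Fraction absorbed: 1 − 10^(−1.29) = 0.9487.
Photons absorbed: 0.9487 × 9.814×10⁻⁵ = 9.311×10⁻⁵ mol.
Φ = 4.71×10⁻⁵ mol / 9.311×10⁻⁵ mol photons = 0.51.

Φ = 0.51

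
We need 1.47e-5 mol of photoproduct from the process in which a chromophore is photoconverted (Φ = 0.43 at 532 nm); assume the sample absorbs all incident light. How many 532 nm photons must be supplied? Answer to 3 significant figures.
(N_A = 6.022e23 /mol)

Photons that must be absorbed: 1.47e-5 / 0.43 = 3.419e-5 mol.
Photon count: 3.419e-5 × 6.022e23 = 2.06e19.

2.06e19 photons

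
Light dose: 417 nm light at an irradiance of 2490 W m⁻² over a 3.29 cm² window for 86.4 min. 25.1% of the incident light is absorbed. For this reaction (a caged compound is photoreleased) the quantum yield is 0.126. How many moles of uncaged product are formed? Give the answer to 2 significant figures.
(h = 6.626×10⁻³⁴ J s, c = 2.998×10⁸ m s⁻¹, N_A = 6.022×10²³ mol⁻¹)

Photon energy at 417 nm: hc/λ = (6.626×10⁻³⁴)(2.998×10⁸)/(417×10⁻⁹) = 4.764×10⁻¹⁹ J.
Energy delivered: (2490 W m⁻²)(3.29×10⁻⁴ m²)(5184 s) = 4247 J.
Photons incident: 4247 / 4.764×10⁻¹⁹ = 8.915×10²¹, i.e. 8.915×10²¹/6.022×10²³ = 0.01480 mol.
Photons absorbed: 0.251 × 0.01480 = 0.003715 mol.
Product: Φ × n_abs = 0.126 × 0.003715 = 4.681×10⁻⁴ mol.

4.7×10⁻⁴ mol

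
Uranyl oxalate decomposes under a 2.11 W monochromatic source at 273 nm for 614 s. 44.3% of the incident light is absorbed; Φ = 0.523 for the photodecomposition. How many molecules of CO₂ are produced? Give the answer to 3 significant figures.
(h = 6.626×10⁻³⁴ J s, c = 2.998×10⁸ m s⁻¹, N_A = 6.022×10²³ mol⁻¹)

Photon energy at 273 nm: hc/λ = (6.626×10⁻³⁴)(2.998×10⁸)/(273×10⁻⁹) = 7.276×10⁻¹⁹ J.
Energy delivered: (2.11 W)(614 s) = 1296 J.
Photons incident: 1296 / 7.276×10⁻¹⁹ = 1.781×10²¹, i.e. 1.781×10²¹/6.022×10²³ = 0.002957 mol.
Photons absorbed: 0.443 × 0.002957 = 0.001310 mol.
Product: Φ × n_abs = 0.523 × 0.001310 = 6.851×10⁻⁴ mol.
As a count: 6.851×10⁻⁴ × 6.022×10²³ = 4.13×10²⁰.

4.13×10²⁰ molecules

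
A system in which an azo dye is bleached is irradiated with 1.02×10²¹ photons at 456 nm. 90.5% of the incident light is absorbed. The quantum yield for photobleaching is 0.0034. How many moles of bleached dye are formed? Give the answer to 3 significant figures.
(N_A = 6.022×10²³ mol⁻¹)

5.21×10⁻⁶ mol

Moles of photons: 1.02×10²¹ / 6.022×10²³ = 0.001694 mol.
Photons absorbed: 0.905 × 0.001694 = 0.001533 mol.
Product: Φ × n_abs = 0.0034 × 0.001533 = 5.212×10⁻⁶ mol.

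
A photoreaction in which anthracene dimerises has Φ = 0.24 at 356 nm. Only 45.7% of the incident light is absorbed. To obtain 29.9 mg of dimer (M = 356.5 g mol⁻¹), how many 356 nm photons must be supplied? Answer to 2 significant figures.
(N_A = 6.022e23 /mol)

Product: 29.9 mg / 356.5 g mol⁻¹ = 8.387e-5 mol.
Photons that must be absorbed: 8.387e-5 / 0.24 = 3.495e-4 mol.
Incident photons needed: 3.495e-4 / 0.457 = 7.648e-4 mol.
Photon count: 7.648e-4 × 6.022e23 = 4.6e20.

4.6e20 photons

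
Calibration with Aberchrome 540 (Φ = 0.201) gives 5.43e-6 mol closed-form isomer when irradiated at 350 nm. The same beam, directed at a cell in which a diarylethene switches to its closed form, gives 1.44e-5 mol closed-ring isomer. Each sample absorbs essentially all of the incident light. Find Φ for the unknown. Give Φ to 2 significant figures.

Φ = 0.53

Photons absorbed by the actinometer: 5.43e-6 / 0.201 = 2.701e-5 mol.
Φ(unknown) = 1.44e-5 / 2.701e-5 = 0.53.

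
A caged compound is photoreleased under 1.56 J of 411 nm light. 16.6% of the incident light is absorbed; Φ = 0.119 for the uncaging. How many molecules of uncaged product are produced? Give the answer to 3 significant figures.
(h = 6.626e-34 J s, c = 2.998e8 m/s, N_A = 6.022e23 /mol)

Photon energy at 411 nm: hc/λ = (6.626e-34)(2.998e8)/(411e-9) = 4.833e-19 J.
Photons incident: 1.56 / 4.833e-19 = 3.228e18, i.e. 3.228e18/6.022e23 = 5.360e-6 mol.
Photons absorbed: 0.166 × 5.360e-6 = 8.898e-7 mol.
Product: Φ × n_abs = 0.119 × 8.898e-7 = 1.059e-7 mol.
As a count: 1.059e-7 × 6.022e23 = 6.38e16.

6.38e16 molecules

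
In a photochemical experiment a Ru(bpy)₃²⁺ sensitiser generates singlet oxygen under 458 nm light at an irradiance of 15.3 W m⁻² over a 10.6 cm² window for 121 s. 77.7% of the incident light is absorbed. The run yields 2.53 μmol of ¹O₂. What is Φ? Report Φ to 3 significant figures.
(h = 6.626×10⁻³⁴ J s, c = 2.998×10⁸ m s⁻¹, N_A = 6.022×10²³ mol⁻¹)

Product: 2.53 μmol = 2.53×10⁻⁶ mol.
Photon energy at 458 nm: hc/λ = (6.626×10⁻³⁴)(2.998×10⁸)/(458×10⁻⁹) = 4.337×10⁻¹⁹ J.
Energy delivered: (15.3 W m⁻²)(10.6×10⁻⁴ m²)(121 s) = 1.962 J.
Photons incident: 1.962 / 4.337×10⁻¹⁹ = 4.524×10¹⁸, i.e. 4.524×10¹⁸/6.022×10²³ = 7.512×10⁻⁶ mol.
Photons absorbed: 0.777 × 7.512×10⁻⁶ = 5.837×10⁻⁶ mol.
Φ = 2.53×10⁻⁶ mol / 5.837×10⁻⁶ mol photons = 0.433.

Φ = 0.433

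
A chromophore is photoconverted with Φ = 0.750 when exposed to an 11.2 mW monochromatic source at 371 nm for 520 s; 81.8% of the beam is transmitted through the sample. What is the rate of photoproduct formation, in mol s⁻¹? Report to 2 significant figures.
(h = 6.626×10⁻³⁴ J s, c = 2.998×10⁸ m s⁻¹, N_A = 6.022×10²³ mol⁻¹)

Photon energy at 371 nm: hc/λ = (6.626×10⁻³⁴)(2.998×10⁸)/(371×10⁻⁹) = 5.354×10⁻¹⁹ J.
Energy delivered: (11.2 mW)(520 s) = 5.824 J.
Photons incident: 5.824 / 5.354×10⁻¹⁹ = 1.088×10¹⁹, i.e. 1.088×10¹⁹/6.022×10²³ = 1.807×10⁻⁵ mol.
Fraction absorbed: 1 − 81.8/100 = 0.1820.
Photons absorbed: 0.1820 × 1.807×10⁻⁵ = 3.289×10⁻⁶ mol.
Product formed: 0.750 × 3.289×10⁻⁶ = 2.467×10⁻⁶ mol.
Rate: 2.467×10⁻⁶ / 520 s = 4.7×10⁻⁹ mol s⁻¹.

4.7×10⁻⁹ mol s⁻¹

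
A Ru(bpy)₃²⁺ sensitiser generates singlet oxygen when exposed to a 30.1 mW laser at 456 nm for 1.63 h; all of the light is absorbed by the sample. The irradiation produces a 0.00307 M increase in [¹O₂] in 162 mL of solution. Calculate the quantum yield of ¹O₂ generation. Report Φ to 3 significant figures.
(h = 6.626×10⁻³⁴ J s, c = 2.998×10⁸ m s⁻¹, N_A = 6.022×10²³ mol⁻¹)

Product: (0.00307 M)(0.162 L) = 4.973×10⁻⁴ mol.
Photon energy at 456 nm: hc/λ = (6.626×10⁻³⁴)(2.998×10⁸)/(456×10⁻⁹) = 4.356×10⁻¹⁹ J.
Energy delivered: (30.1 mW)(5868 s) = 176.6 J.
Photons incident: 176.6 / 4.356×10⁻¹⁹ = 4.054×10²⁰, i.e. 4.054×10²⁰/6.022×10²³ = 6.732×10⁻⁴ mol.
Φ = 4.973×10⁻⁴ mol / 6.732×10⁻⁴ mol photons = 0.739.

Φ = 0.739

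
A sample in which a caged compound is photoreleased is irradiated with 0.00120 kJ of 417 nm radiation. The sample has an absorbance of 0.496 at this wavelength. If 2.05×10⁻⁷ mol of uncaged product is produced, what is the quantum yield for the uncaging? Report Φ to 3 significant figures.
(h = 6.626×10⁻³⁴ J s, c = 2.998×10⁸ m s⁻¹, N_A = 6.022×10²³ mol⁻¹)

Photon energy at 417 nm: hc/λ = (6.626×10⁻³⁴)(2.998×10⁸)/(417×10⁻⁹) = 4.764×10⁻¹⁹ J.
Incident energy: 0.00120 kJ = 1.20 J.
Photons incident: 1.20 / 4.764×10⁻¹⁹ = 2.519×10¹⁸, i.e. 2.519×10¹⁸/6.022×10²³ = 4.183×10⁻⁶ mol.
Fraction absorbed: 1 − 10^(−0.496) = 0.6808.
Photons absorbed: 0.6808 × 4.183×10⁻⁶ = 2.848×10⁻⁶ mol.
Φ = 2.05×10⁻⁷ mol / 2.848×10⁻⁶ mol photons = 0.0720.

Φ = 0.0720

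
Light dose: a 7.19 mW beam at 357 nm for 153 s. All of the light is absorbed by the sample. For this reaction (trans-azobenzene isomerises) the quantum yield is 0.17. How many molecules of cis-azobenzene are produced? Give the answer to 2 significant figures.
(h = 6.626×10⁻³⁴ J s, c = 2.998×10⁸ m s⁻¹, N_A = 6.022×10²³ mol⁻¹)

3.4×10¹⁷ molecules

Photon energy at 357 nm: hc/λ = (6.626×10⁻³⁴)(2.998×10⁸)/(357×10⁻⁹) = 5.564×10⁻¹⁹ J.
Energy delivered: (7.19 mW)(153 s) = 1.100 J.
Photons incident: 1.100 / 5.564×10⁻¹⁹ = 1.977×10¹⁸, i.e. 1.977×10¹⁸/6.022×10²³ = 3.283×10⁻⁶ mol.
Product: Φ × n_abs = 0.17 × 3.283×10⁻⁶ = 5.581×10⁻⁷ mol.
As a count: 5.581×10⁻⁷ × 6.022×10²³ = 3.4×10¹⁷.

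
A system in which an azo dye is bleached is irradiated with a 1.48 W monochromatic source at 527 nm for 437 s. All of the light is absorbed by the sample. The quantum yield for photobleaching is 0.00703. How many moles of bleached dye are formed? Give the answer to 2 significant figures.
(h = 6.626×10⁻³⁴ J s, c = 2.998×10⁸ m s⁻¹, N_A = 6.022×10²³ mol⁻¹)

Photon energy at 527 nm: hc/λ = (6.626×10⁻³⁴)(2.998×10⁸)/(527×10⁻⁹) = 3.769×10⁻¹⁹ J.
Energy delivered: (1.48 W)(437 s) = 646.8 J.
Photons incident: 646.8 / 3.769×10⁻¹⁹ = 1.716×10²¹, i.e. 1.716×10²¹/6.022×10²³ = 0.002850 mol.
Product: Φ × n_abs = 0.00703 × 0.002850 = 2.004×10⁻⁵ mol.

2.0×10⁻⁵ mol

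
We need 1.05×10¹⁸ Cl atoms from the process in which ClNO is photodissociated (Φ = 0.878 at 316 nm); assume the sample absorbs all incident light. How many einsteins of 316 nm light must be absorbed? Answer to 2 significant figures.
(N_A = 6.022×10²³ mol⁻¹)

Product: 1.05×10¹⁸ / 6.022×10²³ = 1.744×10⁻⁶ mol.
Photons that must be absorbed: 1.744×10⁻⁶ / 0.878 = 1.986×10⁻⁶ mol.

2.0×10⁻⁶ einstein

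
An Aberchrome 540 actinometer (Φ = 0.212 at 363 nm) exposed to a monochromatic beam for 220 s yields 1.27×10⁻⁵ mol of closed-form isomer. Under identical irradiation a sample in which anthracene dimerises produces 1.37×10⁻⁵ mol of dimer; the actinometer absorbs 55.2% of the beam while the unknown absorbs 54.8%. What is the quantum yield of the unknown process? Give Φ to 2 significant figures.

Photons absorbed by the actinometer: 1.27×10⁻⁵ / 0.212 = 5.991×10⁻⁵ mol.
Incident flux: 5.991×10⁻⁵ / 0.552 = 1.085×10⁻⁴ einstein.
Absorbed by unknown: 0.548 × 1.085×10⁻⁴ = 5.946×10⁻⁵ mol.
Φ(unknown) = 1.37×10⁻⁵ / 5.946×10⁻⁵ = 0.23.

Φ = 0.23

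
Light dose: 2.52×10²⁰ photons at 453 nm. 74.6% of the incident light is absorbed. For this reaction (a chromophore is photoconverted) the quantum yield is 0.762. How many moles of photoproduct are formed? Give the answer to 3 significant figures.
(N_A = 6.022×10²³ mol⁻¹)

Moles of photons: 2.52×10²⁰ / 6.022×10²³ = 4.185×10⁻⁴ mol.
Photons absorbed: 0.746 × 4.185×10⁻⁴ = 3.122×10⁻⁴ mol.
Product: Φ × n_abs = 0.762 × 3.122×10⁻⁴ = 2.379×10⁻⁴ mol.

2.38×10⁻⁴ mol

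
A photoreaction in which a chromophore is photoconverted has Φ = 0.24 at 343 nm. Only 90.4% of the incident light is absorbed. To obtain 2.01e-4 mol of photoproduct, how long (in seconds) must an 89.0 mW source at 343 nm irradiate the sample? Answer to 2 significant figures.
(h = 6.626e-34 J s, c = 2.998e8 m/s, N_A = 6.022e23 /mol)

Photons that must be absorbed: 2.01e-4 / 0.24 = 8.375e-4 mol.
Incident photons needed: 8.375e-4 / 0.904 = 9.264e-4 mol.
Photon energy: hc/λ = 5.791e-19 J; per mole, 3.487e5 J mol⁻¹.
Energy required: 9.264e-4 × 3.487e5 = 323.0 J.
Time: 323.0 J / 0.089 W = 3600 s.

t ≈ 3600 s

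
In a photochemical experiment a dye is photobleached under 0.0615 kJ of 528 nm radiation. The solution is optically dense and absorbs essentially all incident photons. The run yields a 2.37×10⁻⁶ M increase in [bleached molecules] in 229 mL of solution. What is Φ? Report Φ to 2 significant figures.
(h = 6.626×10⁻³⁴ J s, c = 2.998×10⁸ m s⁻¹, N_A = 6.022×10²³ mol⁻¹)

Φ = 0.0020

Product: (2.37×10⁻⁶ M)(0.229 L) = 5.427×10⁻⁷ mol.
Photon energy at 528 nm: hc/λ = (6.626×10⁻³⁴)(2.998×10⁸)/(528×10⁻⁹) = 3.762×10⁻¹⁹ J.
Incident energy: 0.0615 kJ = 61.5 J.
Photons incident: 61.5 / 3.762×10⁻¹⁹ = 1.635×10²⁰, i.e. 1.635×10²⁰/6.022×10²³ = 2.715×10⁻⁴ mol.
Φ = 5.427×10⁻⁷ mol / 2.715×10⁻⁴ mol photons = 0.0020.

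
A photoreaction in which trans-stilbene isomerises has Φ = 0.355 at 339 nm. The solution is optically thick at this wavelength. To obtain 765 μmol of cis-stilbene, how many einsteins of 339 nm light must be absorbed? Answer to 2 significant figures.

0.0022 einstein

Product: 765 μmol = 7.65e-4 mol.
Photons that must be absorbed: 7.65e-4 / 0.355 = 0.002155 mol.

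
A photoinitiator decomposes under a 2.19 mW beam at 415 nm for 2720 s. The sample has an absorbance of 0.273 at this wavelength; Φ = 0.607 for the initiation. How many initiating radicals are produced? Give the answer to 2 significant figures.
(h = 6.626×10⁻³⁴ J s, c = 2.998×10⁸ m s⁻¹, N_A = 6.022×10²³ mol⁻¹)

3.5×10¹⁸ initiating radicals

Photon energy at 415 nm: hc/λ = (6.626×10⁻³⁴)(2.998×10⁸)/(415×10⁻⁹) = 4.787×10⁻¹⁹ J.
Energy delivered: (2.19 mW)(2720 s) = 5.957 J.
Photons incident: 5.957 / 4.787×10⁻¹⁹ = 1.244×10¹⁹, i.e. 1.244×10¹⁹/6.022×10²³ = 2.066×10⁻⁵ mol.
Fraction absorbed: 1 − 10^(−0.273) = 0.4667.
Photons absorbed: 0.4667 × 2.066×10⁻⁵ = 9.642×10⁻⁶ mol.
Product: Φ × n_abs = 0.607 × 9.642×10⁻⁶ = 5.853×10⁻⁶ mol.
As a count: 5.853×10⁻⁶ × 6.022×10²³ = 3.5×10¹⁸.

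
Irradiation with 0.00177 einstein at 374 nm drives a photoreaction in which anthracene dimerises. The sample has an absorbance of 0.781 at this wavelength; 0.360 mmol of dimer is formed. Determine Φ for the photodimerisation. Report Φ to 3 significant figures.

Product: 0.360 mmol = 3.60×10⁻⁴ mol.
Fraction absorbed: 1 − 10^(−0.781) = 0.8344.
Photons absorbed: 0.8344 × 0.00177 = 0.001477 mol.
Φ = 3.60×10⁻⁴ mol / 0.001477 mol photons = 0.244.

Φ = 0.244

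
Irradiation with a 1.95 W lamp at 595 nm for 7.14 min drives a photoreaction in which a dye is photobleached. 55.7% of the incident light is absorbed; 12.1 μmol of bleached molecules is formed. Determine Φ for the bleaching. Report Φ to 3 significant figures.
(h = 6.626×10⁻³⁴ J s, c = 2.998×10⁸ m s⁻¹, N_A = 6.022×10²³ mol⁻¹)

Φ = 0.00523

Product: 12.1 μmol = 1.21×10⁻⁵ mol.
Photon energy at 595 nm: hc/λ = (6.626×10⁻³⁴)(2.998×10⁸)/(595×10⁻⁹) = 3.339×10⁻¹⁹ J.
Energy delivered: (1.95 W)(428.4 s) = 835.4 J.
Photons incident: 835.4 / 3.339×10⁻¹⁹ = 2.502×10²¹, i.e. 2.502×10²¹/6.022×10²³ = 0.004155 mol.
Photons absorbed: 0.557 × 0.004155 = 0.002314 mol.
Φ = 1.21×10⁻⁵ mol / 0.002314 mol photons = 0.00523.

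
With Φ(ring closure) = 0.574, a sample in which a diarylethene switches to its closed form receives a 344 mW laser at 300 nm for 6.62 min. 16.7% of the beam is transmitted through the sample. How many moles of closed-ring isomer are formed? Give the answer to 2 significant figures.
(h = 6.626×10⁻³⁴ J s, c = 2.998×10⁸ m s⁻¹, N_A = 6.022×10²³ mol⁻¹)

Photon energy at 300 nm: hc/λ = (6.626×10⁻³⁴)(2.998×10⁸)/(300×10⁻⁹) = 6.622×10⁻¹⁹ J.
Energy delivered: (344 mW)(397.2 s) = 136.6 J.
Photons incident: 136.6 / 6.622×10⁻¹⁹ = 2.063×10²⁰, i.e. 2.063×10²⁰/6.022×10²³ = 3.426×10⁻⁴ mol.
Fraction absorbed: 1 − 16.7/100 = 0.8330.
Photons absorbed: 0.8330 × 3.426×10⁻⁴ = 2.854×10⁻⁴ mol.
Product: Φ × n_abs = 0.574 × 2.854×10⁻⁴ = 1.638×10⁻⁴ mol.

1.6×10⁻⁴ mol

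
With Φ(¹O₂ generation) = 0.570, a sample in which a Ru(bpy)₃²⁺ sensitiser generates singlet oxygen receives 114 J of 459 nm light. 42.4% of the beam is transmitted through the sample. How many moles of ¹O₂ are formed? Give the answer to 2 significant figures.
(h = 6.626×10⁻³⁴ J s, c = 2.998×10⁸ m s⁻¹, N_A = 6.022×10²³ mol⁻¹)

1.4×10⁻⁴ mol

Photon energy at 459 nm: hc/λ = (6.626×10⁻³⁴)(2.998×10⁸)/(459×10⁻⁹) = 4.328×10⁻¹⁹ J.
Photons incident: 114 / 4.328×10⁻¹⁹ = 2.634×10²⁰, i.e. 2.634×10²⁰/6.022×10²³ = 4.374×10⁻⁴ mol.
Fraction absorbed: 1 − 42.4/100 = 0.5760.
Photons absorbed: 0.5760 × 4.374×10⁻⁴ = 2.519×10⁻⁴ mol.
Product: Φ × n_abs = 0.570 × 2.519×10⁻⁴ = 1.436×10⁻⁴ mol.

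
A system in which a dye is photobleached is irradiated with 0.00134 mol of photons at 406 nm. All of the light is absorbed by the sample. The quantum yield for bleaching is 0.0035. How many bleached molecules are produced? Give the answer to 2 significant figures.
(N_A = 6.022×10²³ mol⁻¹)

2.8×10¹⁸ bleached molecules

Product: Φ × n_abs = 0.0035 × 0.00134 = 4.690×10⁻⁶ mol.
As a count: 4.690×10⁻⁶ × 6.022×10²³ = 2.8×10¹⁸.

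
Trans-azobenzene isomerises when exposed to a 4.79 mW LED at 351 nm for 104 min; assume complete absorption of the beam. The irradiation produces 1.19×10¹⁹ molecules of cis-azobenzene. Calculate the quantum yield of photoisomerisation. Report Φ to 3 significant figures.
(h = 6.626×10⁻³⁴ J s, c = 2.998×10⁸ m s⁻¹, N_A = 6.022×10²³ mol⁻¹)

Φ = 0.225

Product: 1.19×10¹⁹ / 6.022×10²³ = 1.976×10⁻⁵ mol.
Photon energy at 351 nm: hc/λ = (6.626×10⁻³⁴)(2.998×10⁸)/(351×10⁻⁹) = 5.659×10⁻¹⁹ J.
Energy delivered: (4.79 mW)(6240 s) = 29.89 J.
Photons incident: 29.89 / 5.659×10⁻¹⁹ = 5.282×10¹⁹, i.e. 5.282×10¹⁹/6.022×10²³ = 8.771×10⁻⁵ mol.
Φ = 1.976×10⁻⁵ mol / 8.771×10⁻⁵ mol photons = 0.225.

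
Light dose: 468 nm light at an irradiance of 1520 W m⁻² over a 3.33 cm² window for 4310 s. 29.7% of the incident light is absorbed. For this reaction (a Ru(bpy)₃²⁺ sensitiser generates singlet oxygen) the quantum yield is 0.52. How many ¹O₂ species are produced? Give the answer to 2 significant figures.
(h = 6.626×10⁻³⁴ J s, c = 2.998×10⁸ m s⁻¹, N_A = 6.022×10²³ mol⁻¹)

7.9×10²⁰ species

Photon energy at 468 nm: hc/λ = (6.626×10⁻³⁴)(2.998×10⁸)/(468×10⁻⁹) = 4.245×10⁻¹⁹ J.
Energy delivered: (1520 W m⁻²)(3.33×10⁻⁴ m²)(4310 s) = 2182 J.
Photons incident: 2182 / 4.245×10⁻¹⁹ = 5.140×10²¹, i.e. 5.140×10²¹/6.022×10²³ = 0.008535 mol.
Photons absorbed: 0.297 × 0.008535 = 0.002535 mol.
Product: Φ × n_abs = 0.52 × 0.002535 = 0.001318 mol.
As a count: 0.001318 × 6.022×10²³ = 7.9×10²⁰.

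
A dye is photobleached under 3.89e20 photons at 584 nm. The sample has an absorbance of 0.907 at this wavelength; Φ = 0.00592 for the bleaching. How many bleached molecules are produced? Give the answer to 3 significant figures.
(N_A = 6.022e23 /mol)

2.02e18 bleached molecules

Moles of photons: 3.89e20 / 6.022e23 = 6.460e-4 mol.
Fraction absorbed: 1 − 10^(−0.907) = 0.8761.
Photons absorbed: 0.8761 × 6.460e-4 = 5.660e-4 mol.
Product: Φ × n_abs = 0.00592 × 5.660e-4 = 3.351e-6 mol.
As a count: 3.351e-6 × 6.022e23 = 2.02e18.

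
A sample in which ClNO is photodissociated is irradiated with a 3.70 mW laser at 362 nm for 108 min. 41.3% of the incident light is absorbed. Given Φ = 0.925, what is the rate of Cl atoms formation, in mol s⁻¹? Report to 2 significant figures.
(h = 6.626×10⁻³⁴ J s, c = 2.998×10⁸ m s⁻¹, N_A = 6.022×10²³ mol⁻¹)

4.3×10⁻⁹ mol s⁻¹

Photon energy at 362 nm: hc/λ = (6.626×10⁻³⁴)(2.998×10⁸)/(362×10⁻⁹) = 5.487×10⁻¹⁹ J.
Energy delivered: (3.70 mW)(6480 s) = 23.98 J.
Photons incident: 23.98 / 5.487×10⁻¹⁹ = 4.370×10¹⁹, i.e. 4.370×10¹⁹/6.022×10²³ = 7.257×10⁻⁵ mol.
Photons absorbed: 0.413 × 7.257×10⁻⁵ = 2.997×10⁻⁵ mol.
Product formed: 0.925 × 2.997×10⁻⁵ = 2.772×10⁻⁵ mol.
Rate: 2.772×10⁻⁵ / 6480 s = 4.3×10⁻⁹ mol s⁻¹.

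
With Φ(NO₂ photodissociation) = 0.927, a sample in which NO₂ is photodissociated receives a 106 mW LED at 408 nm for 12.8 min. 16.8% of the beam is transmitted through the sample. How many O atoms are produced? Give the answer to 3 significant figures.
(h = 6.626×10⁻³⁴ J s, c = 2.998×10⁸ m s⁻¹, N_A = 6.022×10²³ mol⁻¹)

1.29×10²⁰ atoms

Photon energy at 408 nm: hc/λ = (6.626×10⁻³⁴)(2.998×10⁸)/(408×10⁻⁹) = 4.869×10⁻¹⁹ J.
Energy delivered: (106 mW)(768 s) = 81.41 J.
Photons incident: 81.41 / 4.869×10⁻¹⁹ = 1.672×10²⁰, i.e. 1.672×10²⁰/6.022×10²³ = 2.776×10⁻⁴ mol.
Fraction absorbed: 1 − 16.8/100 = 0.8320.
Photons absorbed: 0.8320 × 2.776×10⁻⁴ = 2.310×10⁻⁴ mol.
Product: Φ × n_abs = 0.927 × 2.310×10⁻⁴ = 2.141×10⁻⁴ mol.
As a count: 2.141×10⁻⁴ × 6.022×10²³ = 1.29×10²⁰.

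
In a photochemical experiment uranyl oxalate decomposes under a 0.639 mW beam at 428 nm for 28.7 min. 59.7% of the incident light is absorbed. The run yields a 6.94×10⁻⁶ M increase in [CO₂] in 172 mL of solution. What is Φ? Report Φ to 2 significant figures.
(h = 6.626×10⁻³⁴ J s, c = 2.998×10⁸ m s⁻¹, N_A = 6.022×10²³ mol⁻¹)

Product: (6.94×10⁻⁶ M)(0.172 L) = 1.194×10⁻⁶ mol.
Photon energy at 428 nm: hc/λ = (6.626×10⁻³⁴)(2.998×10⁸)/(428×10⁻⁹) = 4.641×10⁻¹⁹ J.
Energy delivered: (0.639 mW)(1722 s) = 1.100 J.
Photons incident: 1.100 / 4.641×10⁻¹⁹ = 2.370×10¹⁸, i.e. 2.370×10¹⁸/6.022×10²³ = 3.936×10⁻⁶ mol.
Photons absorbed: 0.597 × 3.936×10⁻⁶ = 2.350×10⁻⁶ mol.
Φ = 1.194×10⁻⁶ mol / 2.350×10⁻⁶ mol photons = 0.51.

Φ = 0.51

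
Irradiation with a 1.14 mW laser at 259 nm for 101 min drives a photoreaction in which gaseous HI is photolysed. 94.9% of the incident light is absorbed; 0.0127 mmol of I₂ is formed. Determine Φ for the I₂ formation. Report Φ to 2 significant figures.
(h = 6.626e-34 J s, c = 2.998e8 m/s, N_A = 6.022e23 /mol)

Product: 0.0127 mmol = 1.27e-5 mol.
Photon energy at 259 nm: hc/λ = (6.626e-34)(2.998e8)/(259e-9) = 7.670e-19 J.
Energy delivered: (1.14 mW)(6060 s) = 6.908 J.
Photons incident: 6.908 / 7.670e-19 = 9.007e18, i.e. 9.007e18/6.022e23 = 1.496e-5 mol.
Photons absorbed: 0.949 × 1.496e-5 = 1.420e-5 mol.
Φ = 1.27e-5 mol / 1.420e-5 mol photons = 0.89.

Φ = 0.89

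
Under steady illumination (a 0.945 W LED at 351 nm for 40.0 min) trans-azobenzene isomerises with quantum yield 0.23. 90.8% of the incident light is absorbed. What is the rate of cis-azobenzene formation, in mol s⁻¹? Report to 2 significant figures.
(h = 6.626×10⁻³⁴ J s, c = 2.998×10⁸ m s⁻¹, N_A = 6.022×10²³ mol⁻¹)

Photon energy at 351 nm: hc/λ = (6.626×10⁻³⁴)(2.998×10⁸)/(351×10⁻⁹) = 5.659×10⁻¹⁹ J.
Energy delivered: (0.945 W)(2400 s) = 2268 J.
Photons incident: 2268 / 5.659×10⁻¹⁹ = 4.008×10²¹, i.e. 4.008×10²¹/6.022×10²³ = 0.006656 mol.
Photons absorbed: 0.908 × 0.006656 = 0.006044 mol.
Product formed: 0.23 × 0.006044 = 0.001390 mol.
Rate: 0.001390 / 2400 s = 5.8×10⁻⁷ mol s⁻¹.

5.8×10⁻⁷ mol s⁻¹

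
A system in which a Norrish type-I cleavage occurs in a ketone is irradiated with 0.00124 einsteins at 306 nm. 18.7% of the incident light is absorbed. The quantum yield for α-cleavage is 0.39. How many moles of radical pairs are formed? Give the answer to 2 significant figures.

9.0×10⁻⁵ mol

Photons absorbed: 0.187 × 0.00124 = 2.319×10⁻⁴ mol.
Product: Φ × n_abs = 0.39 × 2.319×10⁻⁴ = 9.044×10⁻⁵ mol.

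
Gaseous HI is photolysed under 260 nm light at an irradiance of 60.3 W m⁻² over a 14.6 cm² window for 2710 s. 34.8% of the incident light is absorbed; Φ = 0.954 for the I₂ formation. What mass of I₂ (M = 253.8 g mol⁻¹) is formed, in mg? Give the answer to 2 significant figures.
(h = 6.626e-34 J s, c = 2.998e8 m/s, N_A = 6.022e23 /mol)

Photon energy at 260 nm: hc/λ = (6.626e-34)(2.998e8)/(260e-9) = 7.640e-19 J.
Energy delivered: (60.3 W m⁻²)(14.6e-4 m²)(2710 s) = 238.6 J.
Photons incident: 238.6 / 7.640e-19 = 3.123e20, i.e. 3.123e20/6.022e23 = 5.186e-4 mol.
Photons absorbed: 0.348 × 5.186e-4 = 1.805e-4 mol.
Product: Φ × n_abs = 0.954 × 1.805e-4 = 1.722e-4 mol.
Mass: 1.722e-4 × 253.8 = 0.04370 g = 44 mg.

44 mg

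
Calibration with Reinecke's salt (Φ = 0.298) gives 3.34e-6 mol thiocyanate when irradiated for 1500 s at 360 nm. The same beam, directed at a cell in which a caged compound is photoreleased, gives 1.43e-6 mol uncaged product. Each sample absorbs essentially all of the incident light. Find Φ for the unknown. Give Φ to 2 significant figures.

Photons absorbed by the actinometer: 3.34e-6 / 0.298 = 1.121e-5 mol.
Φ(unknown) = 1.43e-6 / 1.121e-5 = 0.13.

Φ = 0.13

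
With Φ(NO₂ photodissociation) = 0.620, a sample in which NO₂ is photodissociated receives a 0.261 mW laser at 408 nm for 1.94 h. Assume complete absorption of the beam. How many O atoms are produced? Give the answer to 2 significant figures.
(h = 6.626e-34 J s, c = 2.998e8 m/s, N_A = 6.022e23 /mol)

Photon energy at 408 nm: hc/λ = (6.626e-34)(2.998e8)/(408e-9) = 4.869e-19 J.
Energy delivered: (0.261 mW)(6984 s) = 1.823 J.
Photons incident: 1.823 / 4.869e-19 = 3.744e18, i.e. 3.744e18/6.022e23 = 6.217e-6 mol.
Product: Φ × n_abs = 0.620 × 6.217e-6 = 3.855e-6 mol.
As a count: 3.855e-6 × 6.022e23 = 2.3e18.

2.3e18 atoms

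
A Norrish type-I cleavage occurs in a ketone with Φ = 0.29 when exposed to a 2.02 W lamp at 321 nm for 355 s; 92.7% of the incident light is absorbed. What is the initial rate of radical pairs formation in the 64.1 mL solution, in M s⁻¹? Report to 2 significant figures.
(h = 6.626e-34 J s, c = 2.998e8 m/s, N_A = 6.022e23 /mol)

Photon energy at 321 nm: hc/λ = (6.626e-34)(2.998e8)/(321e-9) = 6.188e-19 J.
Energy delivered: (2.02 W)(355 s) = 717.1 J.
Photons incident: 717.1 / 6.188e-19 = 1.159e21, i.e. 1.159e21/6.022e23 = 0.001925 mol.
Photons absorbed: 0.927 × 0.001925 = 0.001784 mol.
Product formed: 0.29 × 0.001784 = 5.174e-4 mol.
Rate: 5.174e-4 mol / (355 s × 0.0641 L) = 2.3e-5 M s⁻¹.

2.3e-5 M s⁻¹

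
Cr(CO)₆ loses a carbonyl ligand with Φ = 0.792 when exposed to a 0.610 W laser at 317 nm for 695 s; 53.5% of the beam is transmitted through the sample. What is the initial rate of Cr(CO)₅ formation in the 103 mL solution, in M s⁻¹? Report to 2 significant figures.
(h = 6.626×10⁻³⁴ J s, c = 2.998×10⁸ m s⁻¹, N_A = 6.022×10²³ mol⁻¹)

Photon energy at 317 nm: hc/λ = (6.626×10⁻³⁴)(2.998×10⁸)/(317×10⁻⁹) = 6.266×10⁻¹⁹ J.
Energy delivered: (0.610 W)(695 s) = 424.0 J.
Photons incident: 424.0 / 6.266×10⁻¹⁹ = 6.767×10²⁰, i.e. 6.767×10²⁰/6.022×10²³ = 0.001124 mol.
Fraction absorbed: 1 − 53.5/100 = 0.4650.
Photons absorbed: 0.4650 × 0.001124 = 5.227×10⁻⁴ mol.
Product formed: 0.792 × 5.227×10⁻⁴ = 4.140×10⁻⁴ mol.
Rate: 4.140×10⁻⁴ mol / (695 s × 0.103 L) = 5.8×10⁻⁶ M s⁻¹.

5.8×10⁻⁶ M s⁻¹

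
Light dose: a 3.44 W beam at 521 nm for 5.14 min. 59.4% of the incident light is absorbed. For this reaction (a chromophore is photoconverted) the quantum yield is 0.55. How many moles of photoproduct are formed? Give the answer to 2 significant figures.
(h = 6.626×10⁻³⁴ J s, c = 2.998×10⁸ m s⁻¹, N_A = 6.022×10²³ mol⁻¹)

Photon energy at 521 nm: hc/λ = (6.626×10⁻³⁴)(2.998×10⁸)/(521×10⁻⁹) = 3.813×10⁻¹⁹ J.
Energy delivered: (3.44 W)(308.4 s) = 1061 J.
Photons incident: 1061 / 3.813×10⁻¹⁹ = 2.783×10²¹, i.e. 2.783×10²¹/6.022×10²³ = 0.004621 mol.
Photons absorbed: 0.594 × 0.004621 = 0.002745 mol.
Product: Φ × n_abs = 0.55 × 0.002745 = 0.001510 mol.

0.0015 mol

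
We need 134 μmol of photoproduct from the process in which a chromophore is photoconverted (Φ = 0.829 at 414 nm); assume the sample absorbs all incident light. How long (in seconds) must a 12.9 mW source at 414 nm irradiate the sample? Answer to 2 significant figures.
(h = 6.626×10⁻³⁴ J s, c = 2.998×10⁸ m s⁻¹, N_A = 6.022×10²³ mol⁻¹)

t ≈ 3600 s

Product: 134 μmol = 1.34×10⁻⁴ mol.
Photons that must be absorbed: 1.34×10⁻⁴ / 0.829 = 1.616×10⁻⁴ mol.
Photon energy: hc/λ = 4.798×10⁻¹⁹ J; per mole, 2.889×10⁵ J mol⁻¹.
Energy required: 1.616×10⁻⁴ × 2.889×10⁵ = 46.69 J.
Time: 46.69 J / 0.0129 W = 3600 s.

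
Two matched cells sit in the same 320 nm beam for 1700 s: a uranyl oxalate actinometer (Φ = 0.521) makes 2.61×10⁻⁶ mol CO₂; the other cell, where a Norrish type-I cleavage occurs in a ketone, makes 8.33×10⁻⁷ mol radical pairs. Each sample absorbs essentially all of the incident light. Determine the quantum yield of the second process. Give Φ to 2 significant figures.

Photons absorbed by the actinometer: 2.61×10⁻⁶ / 0.521 = 5.010×10⁻⁶ mol.
Φ(unknown) = 8.33×10⁻⁷ / 5.010×10⁻⁶ = 0.17.

Φ = 0.17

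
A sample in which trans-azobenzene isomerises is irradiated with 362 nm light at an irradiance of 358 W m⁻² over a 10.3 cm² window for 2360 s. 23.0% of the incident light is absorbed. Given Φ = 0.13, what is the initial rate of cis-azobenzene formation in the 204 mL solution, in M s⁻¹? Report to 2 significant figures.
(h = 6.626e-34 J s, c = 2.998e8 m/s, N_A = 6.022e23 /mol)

Photon energy at 362 nm: hc/λ = (6.626e-34)(2.998e8)/(362e-9) = 5.487e-19 J.
Energy delivered: (358 W m⁻²)(10.3e-4 m²)(2360 s) = 870.2 J.
Photons incident: 870.2 / 5.487e-19 = 1.586e21, i.e. 1.586e21/6.022e23 = 0.002634 mol.
Photons absorbed: 0.230 × 0.002634 = 6.058e-4 mol.
Product formed: 0.13 × 6.058e-4 = 7.875e-5 mol.
Rate: 7.875e-5 mol / (2360 s × 0.204 L) = 1.6e-7 M s⁻¹.

1.6e-7 M s⁻¹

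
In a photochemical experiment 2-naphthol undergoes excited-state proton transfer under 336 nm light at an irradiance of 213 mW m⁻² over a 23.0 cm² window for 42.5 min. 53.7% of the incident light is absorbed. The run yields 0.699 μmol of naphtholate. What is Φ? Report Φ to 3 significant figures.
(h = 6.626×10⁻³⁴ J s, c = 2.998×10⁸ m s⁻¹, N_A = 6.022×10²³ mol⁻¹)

Φ = 0.371

Product: 0.699 μmol = 6.99×10⁻⁷ mol.
Photon energy at 336 nm: hc/λ = (6.626×10⁻³⁴)(2.998×10⁸)/(336×10⁻⁹) = 5.912×10⁻¹⁹ J.
Energy delivered: (213 mW m⁻²)(23.0×10⁻⁴ m²)(2550 s) = 1.249 J.
Photons incident: 1.249 / 5.912×10⁻¹⁹ = 2.113×10¹⁸, i.e. 2.113×10¹⁸/6.022×10²³ = 3.509×10⁻⁶ mol.
Photons absorbed: 0.537 × 3.509×10⁻⁶ = 1.884×10⁻⁶ mol.
Φ = 6.99×10⁻⁷ mol / 1.884×10⁻⁶ mol photons = 0.371.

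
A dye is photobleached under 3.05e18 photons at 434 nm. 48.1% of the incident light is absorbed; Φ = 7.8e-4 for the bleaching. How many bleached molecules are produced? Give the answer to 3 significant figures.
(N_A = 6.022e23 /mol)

1.14e15 bleached molecules

Moles of photons: 3.05e18 / 6.022e23 = 5.065e-6 mol.
Photons absorbed: 0.481 × 5.065e-6 = 2.436e-6 mol.
Product: Φ × n_abs = 7.8e-4 × 2.436e-6 = 1.900e-9 mol.
As a count: 1.900e-9 × 6.022e23 = 1.14e15.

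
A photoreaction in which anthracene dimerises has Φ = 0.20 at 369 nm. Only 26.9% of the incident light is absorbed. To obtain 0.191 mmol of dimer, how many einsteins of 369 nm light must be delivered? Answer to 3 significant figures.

Product: 0.191 mmol = 1.91×10⁻⁴ mol.
Photons that must be absorbed: 1.91×10⁻⁴ / 0.20 = 9.550×10⁻⁴ mol.
Incident photons needed: 9.550×10⁻⁴ / 0.269 = 0.003550 mol.

0.00355 einstein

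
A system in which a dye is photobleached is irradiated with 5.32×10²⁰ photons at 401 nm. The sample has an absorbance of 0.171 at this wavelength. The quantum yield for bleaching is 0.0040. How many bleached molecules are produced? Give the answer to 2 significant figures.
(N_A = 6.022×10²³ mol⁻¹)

Moles of photons: 5.32×10²⁰ / 6.022×10²³ = 8.834×10⁻⁴ mol.
Fraction absorbed: 1 − 10^(−0.171) = 0.3255.
Photons absorbed: 0.3255 × 8.834×10⁻⁴ = 2.875×10⁻⁴ mol.
Product: Φ × n_abs = 0.0040 × 2.875×10⁻⁴ = 1.150×10⁻⁶ mol.
As a count: 1.150×10⁻⁶ × 6.022×10²³ = 6.9×10¹⁷.

6.9×10¹⁷ bleached molecules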